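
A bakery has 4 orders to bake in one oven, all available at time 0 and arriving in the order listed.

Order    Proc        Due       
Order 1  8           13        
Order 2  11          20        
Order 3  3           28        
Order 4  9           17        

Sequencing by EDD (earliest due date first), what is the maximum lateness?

EDD (increasing due date): Order 1 Order 4 Order 2 Order 3.
Order 1: 0→8, due 13, lateness -5
Order 4: 8→17, due 17, lateness 0
Order 2: 17→28, due 20, lateness 8
Order 3: 28→31, due 28, lateness 3
Maximum = 8.

8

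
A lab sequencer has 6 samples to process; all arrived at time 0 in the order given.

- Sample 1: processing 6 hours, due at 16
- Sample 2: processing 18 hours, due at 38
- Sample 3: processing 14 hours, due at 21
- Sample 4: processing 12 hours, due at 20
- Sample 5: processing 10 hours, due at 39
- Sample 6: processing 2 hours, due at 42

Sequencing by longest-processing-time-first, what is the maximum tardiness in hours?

LPT (decreasing processing time): Sample 2 Sample 3 Sample 4 Sample 5 Sample 1 Sample 6.
Sample 2: 0→18, due 38, tardiness 0
Sample 3: 18→32, due 21, tardiness 11
Sample 4: 32→44, due 20, tardiness 24
Sample 5: 44→54, due 39, tardiness 15
Sample 1: 54→60, due 16, tardiness 44
Sample 6: 60→62, due 42, tardiness 20
Maximum = 44.

44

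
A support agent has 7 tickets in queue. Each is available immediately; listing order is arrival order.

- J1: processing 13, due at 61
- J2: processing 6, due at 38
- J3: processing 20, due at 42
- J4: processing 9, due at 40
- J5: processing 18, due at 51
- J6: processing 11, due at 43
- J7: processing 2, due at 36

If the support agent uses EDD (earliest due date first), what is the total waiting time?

EDD (increasing due date): J7 J2 J4 J3 J6 J5 J1.
J7: waits 0, runs 0→2
J2: waits 2, runs 2→8
J4: waits 8, runs 8→17
J3: waits 17, runs 17→37
J6: waits 37, runs 37→48
J5: waits 48, runs 48→66
J1: waits 66, runs 66→79
Sum = 0+2+8+17+37+48+66 = 178.

178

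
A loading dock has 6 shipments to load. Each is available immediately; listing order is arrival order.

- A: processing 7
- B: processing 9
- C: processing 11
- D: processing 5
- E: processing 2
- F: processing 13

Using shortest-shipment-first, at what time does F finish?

47

SPT (increasing processing time): E D A B C F.
E: 0→2
D: 2→7
A: 7→14
B: 14→23
C: 23→34
F: 34→47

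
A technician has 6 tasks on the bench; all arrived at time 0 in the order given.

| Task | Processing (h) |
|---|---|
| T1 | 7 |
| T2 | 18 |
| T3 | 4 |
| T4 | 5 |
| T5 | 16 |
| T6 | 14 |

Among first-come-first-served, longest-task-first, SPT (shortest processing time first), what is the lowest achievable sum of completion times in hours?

169

FIFO (arrival order): T1 T2 T3 T4 T5 T6.
T1: 0→7
T2: 7→25
T3: 25→29
T4: 29→34
T5: 34→50
T6: 50→64
Sum = 7+25+29+34+50+64 = 209.
LPT (decreasing processing time): T2 T5 T6 T1 T4 T3.
T2: 0→18
T5: 18→34
T6: 34→48
T1: 48→55
T4: 55→60
T3: 60→64
Sum = 18+34+48+55+60+64 = 279.
SPT (increasing processing time): T3 T4 T1 T6 T5 T2.
T3: 0→4
T4: 4→9
T1: 9→16
T6: 16→30
T5: 30→46
T2: 46→64
Sum = 4+9+16+30+46+64 = 169.
FIFO 209, LPT 279, SPT 169 → minimum 169.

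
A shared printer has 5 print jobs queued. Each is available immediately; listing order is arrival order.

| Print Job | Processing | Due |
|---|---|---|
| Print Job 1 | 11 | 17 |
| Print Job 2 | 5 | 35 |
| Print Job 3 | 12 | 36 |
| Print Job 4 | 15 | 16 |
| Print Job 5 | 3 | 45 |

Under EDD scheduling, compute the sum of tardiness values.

17

EDD (increasing due date): Print Job 4 Print Job 1 Print Job 2 Print Job 3 Print Job 5.
Print Job 4: 0→15, due 16, tardiness 0
Print Job 1: 15→26, due 17, tardiness 9
Print Job 2: 26→31, due 35, tardiness 0
Print Job 3: 31→43, due 36, tardiness 7
Print Job 5: 43→46, due 45, tardiness 1
Sum = 0+9+0+7+1 = 17.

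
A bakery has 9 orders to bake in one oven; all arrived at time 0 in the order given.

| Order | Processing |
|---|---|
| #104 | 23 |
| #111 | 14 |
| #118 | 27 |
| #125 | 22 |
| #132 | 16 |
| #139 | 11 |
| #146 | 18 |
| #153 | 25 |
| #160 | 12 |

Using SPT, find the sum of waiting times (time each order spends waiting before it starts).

545

SPT (increasing processing time): #139 #160 #111 #132 #146 #125 #104 #153 #118.
#139: waits 0, runs 0→11
#160: waits 11, runs 11→23
#111: waits 23, runs 23→37
#132: waits 37, runs 37→53
#146: waits 53, runs 53→71
#125: waits 71, runs 71→93
#104: waits 93, runs 93→116
#153: waits 116, runs 116→141
#118: waits 141, runs 141→168
Sum = 0+11+23+37+53+71+93+116+141 = 545.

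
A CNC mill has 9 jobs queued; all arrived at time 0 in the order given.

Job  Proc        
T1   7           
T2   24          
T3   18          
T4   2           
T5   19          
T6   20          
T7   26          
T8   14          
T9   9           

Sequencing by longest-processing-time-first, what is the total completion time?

869

LPT (decreasing processing time): T7 T2 T6 T5 T3 T8 T9 T1 T4.
T7: 0→26
T2: 26→50
T6: 50→70
T5: 70→89
T3: 89→107
T8: 107→121
T9: 121→130
T1: 130→137
T4: 137→139
Sum = 26+50+70+89+107+121+130+137+139 = 869.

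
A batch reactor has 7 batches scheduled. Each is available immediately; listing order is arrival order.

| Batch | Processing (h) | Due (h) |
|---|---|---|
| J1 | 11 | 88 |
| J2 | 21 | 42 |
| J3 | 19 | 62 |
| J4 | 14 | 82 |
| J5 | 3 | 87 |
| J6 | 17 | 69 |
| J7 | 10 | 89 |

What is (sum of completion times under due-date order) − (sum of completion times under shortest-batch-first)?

141

EDD (increasing due date): J2 J3 J6 J4 J5 J1 J7.
J2: 0→21
J3: 21→40
J6: 40→57
J4: 57→71
J5: 71→74
J1: 74→85
J7: 85→95
Sum = 21+40+57+71+74+85+95 = 443.
SPT (increasing processing time): J5 J7 J1 J4 J6 J3 J2.
J5: 0→3
J7: 3→13
J1: 13→24
J4: 24→38
J6: 38→55
J3: 55→74
J2: 74→95
Sum = 3+13+24+38+55+74+95 = 302.
Difference = 443 − 302 = 141.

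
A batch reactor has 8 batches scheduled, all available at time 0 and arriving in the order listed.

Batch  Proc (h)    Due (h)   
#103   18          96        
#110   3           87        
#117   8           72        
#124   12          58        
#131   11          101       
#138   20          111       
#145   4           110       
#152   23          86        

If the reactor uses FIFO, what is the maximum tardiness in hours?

FIFO (arrival order): #103 #110 #117 #124 #131 #138 #145 #152.
#103: 0→18, due 96, tardiness 0
#110: 18→21, due 87, tardiness 0
#117: 21→29, due 72, tardiness 0
#124: 29→41, due 58, tardiness 0
#131: 41→52, due 101, tardiness 0
#138: 52→72, due 111, tardiness 0
#145: 72→76, due 110, tardiness 0
#152: 76→99, due 86, tardiness 13
Maximum = 13.

13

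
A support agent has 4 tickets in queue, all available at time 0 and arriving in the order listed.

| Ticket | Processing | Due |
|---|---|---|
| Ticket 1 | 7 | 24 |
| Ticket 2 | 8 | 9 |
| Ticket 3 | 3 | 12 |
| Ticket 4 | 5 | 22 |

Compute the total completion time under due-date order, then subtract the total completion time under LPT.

EDD (increasing due date): Ticket 2 Ticket 3 Ticket 4 Ticket 1.
Ticket 2: 0→8
Ticket 3: 8→11
Ticket 4: 11→16
Ticket 1: 16→23
Sum = 8+11+16+23 = 58.
LPT (decreasing processing time): Ticket 2 Ticket 1 Ticket 4 Ticket 3.
Ticket 2: 0→8
Ticket 1: 8→15
Ticket 4: 15→20
Ticket 3: 20→23
Sum = 8+15+20+23 = 66.
Difference = 58 − 66 = -8.

-8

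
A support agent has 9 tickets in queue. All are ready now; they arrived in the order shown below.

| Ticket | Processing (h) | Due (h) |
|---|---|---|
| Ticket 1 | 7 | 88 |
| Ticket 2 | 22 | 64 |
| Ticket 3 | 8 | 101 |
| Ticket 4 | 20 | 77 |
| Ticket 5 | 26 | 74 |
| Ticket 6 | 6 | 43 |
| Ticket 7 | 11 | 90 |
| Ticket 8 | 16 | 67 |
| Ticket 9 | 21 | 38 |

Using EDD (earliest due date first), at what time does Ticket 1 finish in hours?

118

EDD (increasing due date): Ticket 9 Ticket 6 Ticket 2 Ticket 8 Ticket 5 Ticket 4 Ticket 1 Ticket 7 Ticket 3.
Ticket 9: 0→21
Ticket 6: 21→27
Ticket 2: 27→49
Ticket 8: 49→65
Ticket 5: 65→91
Ticket 4: 91→111
Ticket 1: 111→118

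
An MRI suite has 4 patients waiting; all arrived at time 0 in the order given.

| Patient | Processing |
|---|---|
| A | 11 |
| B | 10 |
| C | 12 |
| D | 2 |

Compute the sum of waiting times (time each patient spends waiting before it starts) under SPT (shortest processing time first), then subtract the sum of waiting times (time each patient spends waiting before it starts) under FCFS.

SPT (increasing processing time): D B A C.
D: waits 0, runs 0→2
B: waits 2, runs 2→12
A: waits 12, runs 12→23
C: waits 23, runs 23→35
Sum = 0+2+12+23 = 37.
FIFO (arrival order): A B C D.
A: waits 0, runs 0→11
B: waits 11, runs 11→21
C: waits 21, runs 21→33
D: waits 33, runs 33→35
Sum = 0+11+21+33 = 65.
Difference = 37 − 65 = -28.

-28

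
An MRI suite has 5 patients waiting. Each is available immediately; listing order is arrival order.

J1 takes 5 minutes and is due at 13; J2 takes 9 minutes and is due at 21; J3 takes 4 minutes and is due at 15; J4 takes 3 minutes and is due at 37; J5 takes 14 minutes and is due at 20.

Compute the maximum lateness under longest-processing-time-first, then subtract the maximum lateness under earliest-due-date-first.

LPT (decreasing processing time): J5 J2 J1 J3 J4.
J5: 0→14, due 20, lateness -6
J2: 14→23, due 21, lateness 2
J1: 23→28, due 13, lateness 15
J3: 28→32, due 15, lateness 17
J4: 32→35, due 37, lateness -2
Maximum = 17.
EDD (increasing due date): J1 J3 J5 J2 J4.
J1: 0→5, due 13, lateness -8
J3: 5→9, due 15, lateness -6
J5: 9→23, due 20, lateness 3
J2: 23→32, due 21, lateness 11
J4: 32→35, due 37, lateness -2
Maximum = 11.
Difference = 17 − 11 = 6.

6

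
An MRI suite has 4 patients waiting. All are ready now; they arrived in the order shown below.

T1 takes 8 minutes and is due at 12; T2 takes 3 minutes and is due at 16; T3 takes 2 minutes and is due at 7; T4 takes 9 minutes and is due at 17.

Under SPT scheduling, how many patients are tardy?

SPT (increasing processing time): T3 T2 T1 T4.
T3: 0→2, due 7, tardiness 0
T2: 2→5, due 16, tardiness 0
T1: 5→13, due 12, tardiness 1
T4: 13→22, due 17, tardiness 5
Late patients: 2.

2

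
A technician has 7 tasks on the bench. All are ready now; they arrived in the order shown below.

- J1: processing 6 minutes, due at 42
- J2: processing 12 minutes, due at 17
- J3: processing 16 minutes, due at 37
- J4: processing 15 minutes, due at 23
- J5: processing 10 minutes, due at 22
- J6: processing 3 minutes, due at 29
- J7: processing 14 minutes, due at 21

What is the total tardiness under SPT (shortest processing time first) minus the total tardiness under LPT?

-81

SPT (increasing processing time): J6 J1 J5 J2 J7 J4 J3.
J6: 0→3, due 29, tardiness 0
J1: 3→9, due 42, tardiness 0
J5: 9→19, due 22, tardiness 0
J2: 19→31, due 17, tardiness 14
J7: 31→45, due 21, tardiness 24
J4: 45→60, due 23, tardiness 37
J3: 60→76, due 37, tardiness 39
Sum = 0+0+0+14+24+37+39 = 114.
LPT (decreasing processing time): J3 J4 J7 J2 J5 J1 J6.
J3: 0→16, due 37, tardiness 0
J4: 16→31, due 23, tardiness 8
J7: 31→45, due 21, tardiness 24
J2: 45→57, due 17, tardiness 40
J5: 57→67, due 22, tardiness 45
J1: 67→73, due 42, tardiness 31
J6: 73→76, due 29, tardiness 47
Sum = 0+8+24+40+45+31+47 = 195.
Difference = 114 − 195 = -81.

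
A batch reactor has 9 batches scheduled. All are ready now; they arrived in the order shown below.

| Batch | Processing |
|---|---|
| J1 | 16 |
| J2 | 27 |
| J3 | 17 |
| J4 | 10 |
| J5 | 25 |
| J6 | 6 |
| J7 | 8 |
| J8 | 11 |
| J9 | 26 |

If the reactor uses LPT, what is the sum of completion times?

LPT (decreasing processing time): J2 J9 J5 J3 J1 J8 J4 J7 J6.
J2: 0→27
J9: 27→53
J5: 53→78
J3: 78→95
J1: 95→111
J8: 111→122
J4: 122→132
J7: 132→140
J6: 140→146
Sum = 27+53+78+95+111+122+132+140+146 = 904.

904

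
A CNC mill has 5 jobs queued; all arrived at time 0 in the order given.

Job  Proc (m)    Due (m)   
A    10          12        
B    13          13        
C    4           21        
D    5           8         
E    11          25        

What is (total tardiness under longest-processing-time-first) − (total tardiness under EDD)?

LPT (decreasing processing time): B E A D C.
B: 0→13, due 13, tardiness 0
E: 13→24, due 25, tardiness 0
A: 24→34, due 12, tardiness 22
D: 34→39, due 8, tardiness 31
C: 39→43, due 21, tardiness 22
Sum = 0+0+22+31+22 = 75.
EDD (increasing due date): D A B C E.
D: 0→5, due 8, tardiness 0
A: 5→15, due 12, tardiness 3
B: 15→28, due 13, tardiness 15
C: 28→32, due 21, tardiness 11
E: 32→43, due 25, tardiness 18
Sum = 0+3+15+11+18 = 47.
Difference = 75 − 47 = 28.

28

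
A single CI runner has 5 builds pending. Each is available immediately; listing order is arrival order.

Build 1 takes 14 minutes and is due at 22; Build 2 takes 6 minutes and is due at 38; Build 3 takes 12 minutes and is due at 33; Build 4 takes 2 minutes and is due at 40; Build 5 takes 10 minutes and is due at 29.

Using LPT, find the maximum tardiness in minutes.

LPT (decreasing processing time): Build 1 Build 3 Build 5 Build 2 Build 4.
Build 1: 0→14, due 22, tardiness 0
Build 3: 14→26, due 33, tardiness 0
Build 5: 26→36, due 29, tardiness 7
Build 2: 36→42, due 38, tardiness 4
Build 4: 42→44, due 40, tardiness 4
Maximum = 7.

7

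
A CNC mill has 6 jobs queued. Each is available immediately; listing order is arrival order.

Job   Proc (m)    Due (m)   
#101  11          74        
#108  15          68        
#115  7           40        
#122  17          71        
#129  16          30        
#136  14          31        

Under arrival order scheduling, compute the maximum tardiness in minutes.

FIFO (arrival order): #101 #108 #115 #122 #129 #136.
#101: 0→11, due 74, tardiness 0
#108: 11→26, due 68, tardiness 0
#115: 26→33, due 40, tardiness 0
#122: 33→50, due 71, tardiness 0
#129: 50→66, due 30, tardiness 36
#136: 66→80, due 31, tardiness 49
Maximum = 49.

49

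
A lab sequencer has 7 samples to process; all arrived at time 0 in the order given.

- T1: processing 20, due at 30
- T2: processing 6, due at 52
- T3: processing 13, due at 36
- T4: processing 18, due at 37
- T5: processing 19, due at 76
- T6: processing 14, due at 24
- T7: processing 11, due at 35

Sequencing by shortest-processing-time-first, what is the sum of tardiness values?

121

SPT (increasing processing time): T2 T7 T3 T6 T4 T5 T1.
T2: 0→6, due 52, tardiness 0
T7: 6→17, due 35, tardiness 0
T3: 17→30, due 36, tardiness 0
T6: 30→44, due 24, tardiness 20
T4: 44→62, due 37, tardiness 25
T5: 62→81, due 76, tardiness 5
T1: 81→101, due 30, tardiness 71
Sum = 0+0+0+20+25+5+71 = 121.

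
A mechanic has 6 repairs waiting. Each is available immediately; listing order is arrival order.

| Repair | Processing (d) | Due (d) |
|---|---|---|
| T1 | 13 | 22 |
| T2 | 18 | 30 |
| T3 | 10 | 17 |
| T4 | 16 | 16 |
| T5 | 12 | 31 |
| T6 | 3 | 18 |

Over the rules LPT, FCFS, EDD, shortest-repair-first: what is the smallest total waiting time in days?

LPT (decreasing processing time): T2 T4 T1 T5 T3 T6.
T2: waits 0, runs 0→18
T4: waits 18, runs 18→34
T1: waits 34, runs 34→47
T5: waits 47, runs 47→59
T3: waits 59, runs 59→69
T6: waits 69, runs 69→72
Sum = 0+18+34+47+59+69 = 227.
FIFO (arrival order): T1 T2 T3 T4 T5 T6.
T1: waits 0, runs 0→13
T2: waits 13, runs 13→31
T3: waits 31, runs 31→41
T4: waits 41, runs 41→57
T5: waits 57, runs 57→69
T6: waits 69, runs 69→72
Sum = 0+13+31+41+57+69 = 211.
EDD (increasing due date): T4 T3 T6 T1 T2 T5.
T4: waits 0, runs 0→16
T3: waits 16, runs 16→26
T6: waits 26, runs 26→29
T1: waits 29, runs 29→42
T2: waits 42, runs 42→60
T5: waits 60, runs 60→72
Sum = 0+16+26+29+42+60 = 173.
SPT (increasing processing time): T6 T3 T5 T1 T4 T2.
T6: waits 0, runs 0→3
T3: waits 3, runs 3→13
T5: waits 13, runs 13→25
T1: waits 25, runs 25→38
T4: waits 38, runs 38→54
T2: waits 54, runs 54→72
Sum = 0+3+13+25+38+54 = 133.
LPT 227, FIFO 211, EDD 173, SPT 133 → minimum 133.

133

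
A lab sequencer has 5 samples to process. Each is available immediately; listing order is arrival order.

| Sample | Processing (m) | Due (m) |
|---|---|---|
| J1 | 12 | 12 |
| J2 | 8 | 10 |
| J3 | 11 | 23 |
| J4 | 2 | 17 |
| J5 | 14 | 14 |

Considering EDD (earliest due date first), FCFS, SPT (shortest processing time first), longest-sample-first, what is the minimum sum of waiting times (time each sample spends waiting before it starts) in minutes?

66

EDD (increasing due date): J2 J1 J5 J4 J3.
J2: waits 0, runs 0→8
J1: waits 8, runs 8→20
J5: waits 20, runs 20→34
J4: waits 34, runs 34→36
J3: waits 36, runs 36→47
Sum = 0+8+20+34+36 = 98.
FIFO (arrival order): J1 J2 J3 J4 J5.
J1: waits 0, runs 0→12
J2: waits 12, runs 12→20
J3: waits 20, runs 20→31
J4: waits 31, runs 31→33
J5: waits 33, runs 33→47
Sum = 0+12+20+31+33 = 96.
SPT (increasing processing time): J4 J2 J3 J1 J5.
J4: waits 0, runs 0→2
J2: waits 2, runs 2→10
J3: waits 10, runs 10→21
J1: waits 21, runs 21→33
J5: waits 33, runs 33→47
Sum = 0+2+10+21+33 = 66.
LPT (decreasing processing time): J5 J1 J3 J2 J4.
J5: waits 0, runs 0→14
J1: waits 14, runs 14→26
J3: waits 26, runs 26→37
J2: waits 37, runs 37→45
J4: waits 45, runs 45→47
Sum = 0+14+26+37+45 = 122.
EDD 98, FIFO 96, SPT 66, LPT 122 → minimum 66.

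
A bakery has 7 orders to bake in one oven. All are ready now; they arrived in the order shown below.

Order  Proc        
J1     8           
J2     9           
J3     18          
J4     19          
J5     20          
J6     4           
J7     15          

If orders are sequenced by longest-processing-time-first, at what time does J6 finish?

93

LPT (decreasing processing time): J5 J4 J3 J7 J2 J1 J6.
J5: 0→20
J4: 20→39
J3: 39→57
J7: 57→72
J2: 72→81
J1: 81→89
J6: 89→93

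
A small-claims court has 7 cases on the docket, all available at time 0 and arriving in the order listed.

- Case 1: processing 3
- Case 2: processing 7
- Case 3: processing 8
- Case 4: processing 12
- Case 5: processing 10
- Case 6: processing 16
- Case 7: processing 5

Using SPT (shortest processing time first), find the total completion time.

188

SPT (increasing processing time): Case 1 Case 7 Case 2 Case 3 Case 5 Case 4 Case 6.
Case 1: 0→3
Case 7: 3→8
Case 2: 8→15
Case 3: 15→23
Case 5: 23→33
Case 4: 33→45
Case 6: 45→61
Sum = 3+8+15+23+33+45+61 = 188.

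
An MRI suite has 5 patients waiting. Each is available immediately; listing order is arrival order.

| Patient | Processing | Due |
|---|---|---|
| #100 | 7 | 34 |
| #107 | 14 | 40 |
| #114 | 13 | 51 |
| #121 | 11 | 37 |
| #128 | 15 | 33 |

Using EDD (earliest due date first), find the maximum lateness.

EDD (increasing due date): #128 #100 #121 #107 #114.
#128: 0→15, due 33, lateness -18
#100: 15→22, due 34, lateness -12
#121: 22→33, due 37, lateness -4
#107: 33→47, due 40, lateness 7
#114: 47→60, due 51, lateness 9
Maximum = 9.

9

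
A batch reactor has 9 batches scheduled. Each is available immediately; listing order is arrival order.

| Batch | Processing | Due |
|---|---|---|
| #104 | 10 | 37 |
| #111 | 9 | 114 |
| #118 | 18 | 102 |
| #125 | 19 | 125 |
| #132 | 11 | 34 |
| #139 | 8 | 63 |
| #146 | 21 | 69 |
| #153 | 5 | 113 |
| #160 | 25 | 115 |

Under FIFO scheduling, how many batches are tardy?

4

FIFO (arrival order): #104 #111 #118 #125 #132 #139 #146 #153 #160.
#104: 0→10, due 37, tardiness 0
#111: 10→19, due 114, tardiness 0
#118: 19→37, due 102, tardiness 0
#125: 37→56, due 125, tardiness 0
#132: 56→67, due 34, tardiness 33
#139: 67→75, due 63, tardiness 12
#146: 75→96, due 69, tardiness 27
#153: 96→101, due 113, tardiness 0
#160: 101→126, due 115, tardiness 11
Late batches: 4.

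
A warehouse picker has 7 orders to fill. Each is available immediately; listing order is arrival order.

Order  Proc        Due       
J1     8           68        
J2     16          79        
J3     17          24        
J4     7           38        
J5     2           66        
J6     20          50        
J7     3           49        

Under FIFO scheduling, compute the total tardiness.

71

FIFO (arrival order): J1 J2 J3 J4 J5 J6 J7.
J1: 0→8, due 68, tardiness 0
J2: 8→24, due 79, tardiness 0
J3: 24→41, due 24, tardiness 17
J4: 41→48, due 38, tardiness 10
J5: 48→50, due 66, tardiness 0
J6: 50→70, due 50, tardiness 20
J7: 70→73, due 49, tardiness 24
Sum = 0+0+17+10+0+20+24 = 71.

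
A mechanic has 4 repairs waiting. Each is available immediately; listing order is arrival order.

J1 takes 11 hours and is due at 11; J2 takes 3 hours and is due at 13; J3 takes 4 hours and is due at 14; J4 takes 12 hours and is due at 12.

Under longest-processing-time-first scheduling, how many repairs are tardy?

LPT (decreasing processing time): J4 J1 J3 J2.
J4: 0→12, due 12, tardiness 0
J1: 12→23, due 11, tardiness 12
J3: 23→27, due 14, tardiness 13
J2: 27→30, due 13, tardiness 17
Late repairs: 3.

3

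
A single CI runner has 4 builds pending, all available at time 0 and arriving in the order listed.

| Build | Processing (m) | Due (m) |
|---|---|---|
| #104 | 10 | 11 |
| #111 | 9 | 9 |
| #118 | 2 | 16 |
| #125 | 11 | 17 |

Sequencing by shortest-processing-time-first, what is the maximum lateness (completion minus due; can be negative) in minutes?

SPT (increasing processing time): #118 #111 #104 #125.
#118: 0→2, due 16, lateness -14
#111: 2→11, due 9, lateness 2
#104: 11→21, due 11, lateness 10
#125: 21→32, due 17, lateness 15
Maximum = 15.

15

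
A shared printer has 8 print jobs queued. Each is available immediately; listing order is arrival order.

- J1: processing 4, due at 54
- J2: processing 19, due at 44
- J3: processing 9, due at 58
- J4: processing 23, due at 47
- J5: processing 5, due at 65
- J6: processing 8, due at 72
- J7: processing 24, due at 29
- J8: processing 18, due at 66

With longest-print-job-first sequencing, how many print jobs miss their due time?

6

LPT (decreasing processing time): J7 J4 J2 J8 J3 J6 J5 J1.
J7: 0→24, due 29, tardiness 0
J4: 24→47, due 47, tardiness 0
J2: 47→66, due 44, tardiness 22
J8: 66→84, due 66, tardiness 18
J3: 84→93, due 58, tardiness 35
J6: 93→101, due 72, tardiness 29
J5: 101→106, due 65, tardiness 41
J1: 106→110, due 54, tardiness 56
Late print jobs: 6.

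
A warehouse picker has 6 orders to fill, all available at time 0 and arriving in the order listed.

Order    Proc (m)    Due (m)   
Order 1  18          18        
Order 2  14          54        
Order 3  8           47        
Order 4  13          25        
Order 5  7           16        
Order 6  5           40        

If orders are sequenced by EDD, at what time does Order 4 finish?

38

EDD (increasing due date): Order 5 Order 1 Order 4 Order 6 Order 3 Order 2.
Order 5: 0→7
Order 1: 7→25
Order 4: 25→38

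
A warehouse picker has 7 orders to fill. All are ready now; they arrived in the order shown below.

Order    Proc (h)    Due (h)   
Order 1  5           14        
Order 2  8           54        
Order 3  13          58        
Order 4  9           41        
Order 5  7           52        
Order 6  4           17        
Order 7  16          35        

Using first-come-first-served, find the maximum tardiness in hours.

FIFO (arrival order): Order 1 Order 2 Order 3 Order 4 Order 5 Order 6 Order 7.
Order 1: 0→5, due 14, tardiness 0
Order 2: 5→13, due 54, tardiness 0
Order 3: 13→26, due 58, tardiness 0
Order 4: 26→35, due 41, tardiness 0
Order 5: 35→42, due 52, tardiness 0
Order 6: 42→46, due 17, tardiness 29
Order 7: 46→62, due 35, tardiness 27
Maximum = 29.

29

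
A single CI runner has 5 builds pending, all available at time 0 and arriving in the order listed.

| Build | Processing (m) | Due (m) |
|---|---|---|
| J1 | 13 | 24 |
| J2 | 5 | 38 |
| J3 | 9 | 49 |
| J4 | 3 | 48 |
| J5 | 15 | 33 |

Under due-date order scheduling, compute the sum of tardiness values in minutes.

0

EDD (increasing due date): J1 J5 J2 J4 J3.
J1: 0→13, due 24, tardiness 0
J5: 13→28, due 33, tardiness 0
J2: 28→33, due 38, tardiness 0
J4: 33→36, due 48, tardiness 0
J3: 36→45, due 49, tardiness 0
Sum = 0+0+0+0+0 = 0.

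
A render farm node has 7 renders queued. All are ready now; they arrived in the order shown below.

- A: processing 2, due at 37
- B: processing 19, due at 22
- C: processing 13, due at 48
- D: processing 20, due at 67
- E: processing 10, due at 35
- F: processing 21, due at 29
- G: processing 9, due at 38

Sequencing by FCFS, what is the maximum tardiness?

FIFO (arrival order): A B C D E F G.
A: 0→2, due 37, tardiness 0
B: 2→21, due 22, tardiness 0
C: 21→34, due 48, tardiness 0
D: 34→54, due 67, tardiness 0
E: 54→64, due 35, tardiness 29
F: 64→85, due 29, tardiness 56
G: 85→94, due 38, tardiness 56
Maximum = 56.

56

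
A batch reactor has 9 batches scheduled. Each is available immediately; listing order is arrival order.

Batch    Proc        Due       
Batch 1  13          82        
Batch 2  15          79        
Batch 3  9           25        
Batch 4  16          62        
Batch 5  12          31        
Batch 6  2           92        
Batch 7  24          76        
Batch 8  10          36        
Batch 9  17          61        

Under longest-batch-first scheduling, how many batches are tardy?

LPT (decreasing processing time): Batch 7 Batch 9 Batch 4 Batch 2 Batch 1 Batch 5 Batch 8 Batch 3 Batch 6.
Batch 7: 0→24, due 76, tardiness 0
Batch 9: 24→41, due 61, tardiness 0
Batch 4: 41→57, due 62, tardiness 0
Batch 2: 57→72, due 79, tardiness 0
Batch 1: 72→85, due 82, tardiness 3
Batch 5: 85→97, due 31, tardiness 66
Batch 8: 97→107, due 36, tardiness 71
Batch 3: 107→116, due 25, tardiness 91
Batch 6: 116→118, due 92, tardiness 26
Late batches: 5.

5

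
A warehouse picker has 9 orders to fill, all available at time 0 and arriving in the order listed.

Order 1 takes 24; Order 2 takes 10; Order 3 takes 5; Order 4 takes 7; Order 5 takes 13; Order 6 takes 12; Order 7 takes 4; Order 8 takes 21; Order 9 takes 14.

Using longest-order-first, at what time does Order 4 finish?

101

LPT (decreasing processing time): Order 1 Order 8 Order 9 Order 5 Order 6 Order 2 Order 4 Order 3 Order 7.
Order 1: 0→24
Order 8: 24→45
Order 9: 45→59
Order 5: 59→72
Order 6: 72→84
Order 2: 84→94
Order 4: 94→101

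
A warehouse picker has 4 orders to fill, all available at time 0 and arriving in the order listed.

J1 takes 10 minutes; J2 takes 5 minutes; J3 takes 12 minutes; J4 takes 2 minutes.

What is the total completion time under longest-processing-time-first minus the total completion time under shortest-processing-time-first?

35

LPT (decreasing processing time): J3 J1 J2 J4.
J3: 0→12
J1: 12→22
J2: 22→27
J4: 27→29
Sum = 12+22+27+29 = 90.
SPT (increasing processing time): J4 J2 J1 J3.
J4: 0→2
J2: 2→7
J1: 7→17
J3: 17→29
Sum = 2+7+17+29 = 55.
Difference = 90 − 55 = 35.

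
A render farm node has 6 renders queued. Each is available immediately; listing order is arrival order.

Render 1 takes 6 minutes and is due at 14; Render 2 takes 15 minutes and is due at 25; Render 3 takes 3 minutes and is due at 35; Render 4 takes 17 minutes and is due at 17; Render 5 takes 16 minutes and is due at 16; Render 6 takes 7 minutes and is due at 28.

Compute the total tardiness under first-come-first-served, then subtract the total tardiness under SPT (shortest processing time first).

17

FIFO (arrival order): Render 1 Render 2 Render 3 Render 4 Render 5 Render 6.
Render 1: 0→6, due 14, tardiness 0
Render 2: 6→21, due 25, tardiness 0
Render 3: 21→24, due 35, tardiness 0
Render 4: 24→41, due 17, tardiness 24
Render 5: 41→57, due 16, tardiness 41
Render 6: 57→64, due 28, tardiness 36
Sum = 0+0+0+24+41+36 = 101.
SPT (increasing processing time): Render 3 Render 1 Render 6 Render 2 Render 5 Render 4.
Render 3: 0→3, due 35, tardiness 0
Render 1: 3→9, due 14, tardiness 0
Render 6: 9→16, due 28, tardiness 0
Render 2: 16→31, due 25, tardiness 6
Render 5: 31→47, due 16, tardiness 31
Render 4: 47→64, due 17, tardiness 47
Sum = 0+0+0+6+31+47 = 84.
Difference = 101 − 84 = 17.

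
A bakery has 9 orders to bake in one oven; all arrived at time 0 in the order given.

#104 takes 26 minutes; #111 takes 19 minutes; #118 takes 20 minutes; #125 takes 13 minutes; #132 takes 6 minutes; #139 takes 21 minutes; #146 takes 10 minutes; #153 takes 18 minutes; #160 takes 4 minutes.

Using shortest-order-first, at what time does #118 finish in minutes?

SPT (increasing processing time): #160 #132 #146 #125 #153 #111 #118 #139 #104.
#160: 0→4
#132: 4→10
#146: 10→20
#125: 20→33
#153: 33→51
#111: 51→70
#118: 70→90

90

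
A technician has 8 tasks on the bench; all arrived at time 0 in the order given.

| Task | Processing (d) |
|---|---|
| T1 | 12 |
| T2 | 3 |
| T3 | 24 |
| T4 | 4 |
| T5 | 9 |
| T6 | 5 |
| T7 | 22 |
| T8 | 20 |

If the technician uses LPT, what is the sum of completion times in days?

LPT (decreasing processing time): T3 T7 T8 T1 T5 T6 T4 T2.
T3: 0→24
T7: 24→46
T8: 46→66
T1: 66→78
T5: 78→87
T6: 87→92
T4: 92→96
T2: 96→99
Sum = 24+46+66+78+87+92+96+99 = 588.

588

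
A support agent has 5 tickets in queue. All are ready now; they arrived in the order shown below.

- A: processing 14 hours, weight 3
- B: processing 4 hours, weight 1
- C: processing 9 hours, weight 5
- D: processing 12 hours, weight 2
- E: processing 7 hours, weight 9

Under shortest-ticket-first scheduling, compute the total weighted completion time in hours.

405

SPT (increasing processing time): B E C D A.
B: finishes 4, weight 1, w·C = 4
E: finishes 11, weight 9, w·C = 99
C: finishes 20, weight 5, w·C = 100
D: finishes 32, weight 2, w·C = 64
A: finishes 46, weight 3, w·C = 138
Sum = 4+99+100+64+138 = 405.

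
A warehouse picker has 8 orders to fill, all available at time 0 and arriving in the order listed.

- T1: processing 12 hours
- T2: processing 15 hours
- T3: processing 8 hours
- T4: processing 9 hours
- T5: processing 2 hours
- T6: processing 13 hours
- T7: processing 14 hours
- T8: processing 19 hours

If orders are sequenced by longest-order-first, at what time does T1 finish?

73

LPT (decreasing processing time): T8 T2 T7 T6 T1 T4 T3 T5.
T8: 0→19
T2: 19→34
T7: 34→48
T6: 48→61
T1: 61→73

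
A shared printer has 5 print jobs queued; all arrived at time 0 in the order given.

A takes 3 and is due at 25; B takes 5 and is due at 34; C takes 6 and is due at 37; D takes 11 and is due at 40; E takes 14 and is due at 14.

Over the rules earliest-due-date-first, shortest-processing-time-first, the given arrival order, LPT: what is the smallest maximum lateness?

EDD (increasing due date): E A B C D.
E: 0→14, due 14, lateness 0
A: 14→17, due 25, lateness -8
B: 17→22, due 34, lateness -12
C: 22→28, due 37, lateness -9
D: 28→39, due 40, lateness -1
Maximum = 0.
SPT (increasing processing time): A B C D E.
A: 0→3, due 25, lateness -22
B: 3→8, due 34, lateness -26
C: 8→14, due 37, lateness -23
D: 14→25, due 40, lateness -15
E: 25→39, due 14, lateness 25
Maximum = 25.
FIFO (arrival order): A B C D E.
A: 0→3, due 25, lateness -22
B: 3→8, due 34, lateness -26
C: 8→14, due 37, lateness -23
D: 14→25, due 40, lateness -15
E: 25→39, due 14, lateness 25
Maximum = 25.
LPT (decreasing processing time): E D C B A.
E: 0→14, due 14, lateness 0
D: 14→25, due 40, lateness -15
C: 25→31, due 37, lateness -6
B: 31→36, due 34, lateness 2
A: 36→39, due 25, lateness 14
Maximum = 14.
EDD 0, SPT 25, FIFO 25, LPT 14 → minimum 0.

0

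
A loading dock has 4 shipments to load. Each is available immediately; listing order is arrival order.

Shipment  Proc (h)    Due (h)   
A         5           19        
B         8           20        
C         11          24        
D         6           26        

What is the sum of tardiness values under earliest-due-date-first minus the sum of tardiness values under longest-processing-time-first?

EDD (increasing due date): A B C D.
A: 0→5, due 19, tardiness 0
B: 5→13, due 20, tardiness 0
C: 13→24, due 24, tardiness 0
D: 24→30, due 26, tardiness 4
Sum = 0+0+0+4 = 4.
LPT (decreasing processing time): C B D A.
C: 0→11, due 24, tardiness 0
B: 11→19, due 20, tardiness 0
D: 19→25, due 26, tardiness 0
A: 25→30, due 19, tardiness 11
Sum = 0+0+0+11 = 11.
Difference = 4 − 11 = -7.

-7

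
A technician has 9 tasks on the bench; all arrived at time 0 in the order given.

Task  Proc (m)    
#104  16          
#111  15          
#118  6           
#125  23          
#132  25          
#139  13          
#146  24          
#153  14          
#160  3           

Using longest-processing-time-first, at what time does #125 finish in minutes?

72

LPT (decreasing processing time): #132 #146 #125 #104 #111 #153 #139 #118 #160.
#132: 0→25
#146: 25→49
#125: 49→72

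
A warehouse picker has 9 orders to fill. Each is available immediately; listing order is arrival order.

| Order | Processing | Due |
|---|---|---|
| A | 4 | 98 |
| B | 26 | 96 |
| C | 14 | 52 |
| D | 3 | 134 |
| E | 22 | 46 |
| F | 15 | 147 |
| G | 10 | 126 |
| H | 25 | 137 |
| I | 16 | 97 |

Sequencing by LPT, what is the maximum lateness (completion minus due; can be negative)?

LPT (decreasing processing time): B H E I F C G A D.
B: 0→26, due 96, lateness -70
H: 26→51, due 137, lateness -86
E: 51→73, due 46, lateness 27
I: 73→89, due 97, lateness -8
F: 89→104, due 147, lateness -43
C: 104→118, due 52, lateness 66
G: 118→128, due 126, lateness 2
A: 128→132, due 98, lateness 34
D: 132→135, due 134, lateness 1
Maximum = 66.

66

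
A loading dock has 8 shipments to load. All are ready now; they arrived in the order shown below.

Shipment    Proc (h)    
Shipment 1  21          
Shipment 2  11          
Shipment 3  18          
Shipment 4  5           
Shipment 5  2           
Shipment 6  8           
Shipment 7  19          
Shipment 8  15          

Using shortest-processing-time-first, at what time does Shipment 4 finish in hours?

7

SPT (increasing processing time): Shipment 5 Shipment 4 Shipment 6 Shipment 2 Shipment 8 Shipment 3 Shipment 7 Shipment 1.
Shipment 5: 0→2
Shipment 4: 2→7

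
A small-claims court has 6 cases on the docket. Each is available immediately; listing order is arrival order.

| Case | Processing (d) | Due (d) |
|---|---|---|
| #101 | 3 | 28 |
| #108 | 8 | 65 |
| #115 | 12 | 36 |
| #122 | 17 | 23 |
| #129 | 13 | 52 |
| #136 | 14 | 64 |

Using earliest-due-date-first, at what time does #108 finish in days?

EDD (increasing due date): #122 #101 #115 #129 #136 #108.
#122: 0→17
#101: 17→20
#115: 20→32
#129: 32→45
#136: 45→59
#108: 59→67

67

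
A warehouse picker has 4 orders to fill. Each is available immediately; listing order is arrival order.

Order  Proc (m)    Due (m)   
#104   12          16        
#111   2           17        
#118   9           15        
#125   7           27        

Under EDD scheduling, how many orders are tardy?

EDD (increasing due date): #118 #104 #111 #125.
#118: 0→9, due 15, tardiness 0
#104: 9→21, due 16, tardiness 5
#111: 21→23, due 17, tardiness 6
#125: 23→30, due 27, tardiness 3
Late orders: 3.

3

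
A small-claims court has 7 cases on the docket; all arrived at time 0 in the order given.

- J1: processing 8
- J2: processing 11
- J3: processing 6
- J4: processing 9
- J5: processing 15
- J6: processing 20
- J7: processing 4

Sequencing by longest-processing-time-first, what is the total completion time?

LPT (decreasing processing time): J6 J5 J2 J4 J1 J3 J7.
J6: 0→20
J5: 20→35
J2: 35→46
J4: 46→55
J1: 55→63
J3: 63→69
J7: 69→73
Sum = 20+35+46+55+63+69+73 = 361.

361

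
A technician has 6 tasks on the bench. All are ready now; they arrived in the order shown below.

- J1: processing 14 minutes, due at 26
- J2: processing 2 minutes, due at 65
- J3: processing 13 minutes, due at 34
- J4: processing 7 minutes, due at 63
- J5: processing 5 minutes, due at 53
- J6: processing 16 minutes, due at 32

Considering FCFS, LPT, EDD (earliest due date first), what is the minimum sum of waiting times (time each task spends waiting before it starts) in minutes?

FIFO (arrival order): J1 J2 J3 J4 J5 J6.
J1: waits 0, runs 0→14
J2: waits 14, runs 14→16
J3: waits 16, runs 16→29
J4: waits 29, runs 29→36
J5: waits 36, runs 36→41
J6: waits 41, runs 41→57
Sum = 0+14+16+29+36+41 = 136.
LPT (decreasing processing time): J6 J1 J3 J4 J5 J2.
J6: waits 0, runs 0→16
J1: waits 16, runs 16→30
J3: waits 30, runs 30→43
J4: waits 43, runs 43→50
J5: waits 50, runs 50→55
J2: waits 55, runs 55→57
Sum = 0+16+30+43+50+55 = 194.
EDD (increasing due date): J1 J6 J3 J5 J4 J2.
J1: waits 0, runs 0→14
J6: waits 14, runs 14→30
J3: waits 30, runs 30→43
J5: waits 43, runs 43→48
J4: waits 48, runs 48→55
J2: waits 55, runs 55→57
Sum = 0+14+30+43+48+55 = 190.
FIFO 136, LPT 194, EDD 190 → minimum 136.

136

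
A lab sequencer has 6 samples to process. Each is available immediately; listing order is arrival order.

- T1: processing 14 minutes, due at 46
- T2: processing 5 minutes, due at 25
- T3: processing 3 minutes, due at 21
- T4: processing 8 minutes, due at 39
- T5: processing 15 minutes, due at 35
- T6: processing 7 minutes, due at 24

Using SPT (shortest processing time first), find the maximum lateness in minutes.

SPT (increasing processing time): T3 T2 T6 T4 T1 T5.
T3: 0→3, due 21, lateness -18
T2: 3→8, due 25, lateness -17
T6: 8→15, due 24, lateness -9
T4: 15→23, due 39, lateness -16
T1: 23→37, due 46, lateness -9
T5: 37→52, due 35, lateness 17
Maximum = 17.

17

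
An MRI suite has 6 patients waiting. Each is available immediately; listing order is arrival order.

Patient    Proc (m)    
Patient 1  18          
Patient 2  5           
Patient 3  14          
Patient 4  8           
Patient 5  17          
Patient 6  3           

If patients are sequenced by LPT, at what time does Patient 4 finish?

LPT (decreasing processing time): Patient 1 Patient 5 Patient 3 Patient 4 Patient 2 Patient 6.
Patient 1: 0→18
Patient 5: 18→35
Patient 3: 35→49
Patient 4: 49→57

57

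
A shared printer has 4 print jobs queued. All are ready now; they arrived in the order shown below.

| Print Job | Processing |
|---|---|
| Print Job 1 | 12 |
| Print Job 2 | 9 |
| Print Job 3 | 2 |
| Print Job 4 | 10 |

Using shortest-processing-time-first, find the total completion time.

67

SPT (increasing processing time): Print Job 3 Print Job 2 Print Job 4 Print Job 1.
Print Job 3: 0→2
Print Job 2: 2→11
Print Job 4: 11→21
Print Job 1: 21→33
Sum = 2+11+21+33 = 67.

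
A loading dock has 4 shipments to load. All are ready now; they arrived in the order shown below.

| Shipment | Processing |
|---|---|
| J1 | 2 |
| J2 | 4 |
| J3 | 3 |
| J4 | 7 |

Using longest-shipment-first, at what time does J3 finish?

LPT (decreasing processing time): J4 J2 J3 J1.
J4: 0→7
J2: 7→11
J3: 11→14

14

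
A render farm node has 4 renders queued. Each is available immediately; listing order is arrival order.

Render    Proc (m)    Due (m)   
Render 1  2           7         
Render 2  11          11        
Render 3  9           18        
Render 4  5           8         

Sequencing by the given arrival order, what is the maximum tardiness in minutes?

19

FIFO (arrival order): Render 1 Render 2 Render 3 Render 4.
Render 1: 0→2, due 7, tardiness 0
Render 2: 2→13, due 11, tardiness 2
Render 3: 13→22, due 18, tardiness 4
Render 4: 22→27, due 8, tardiness 19
Maximum = 19.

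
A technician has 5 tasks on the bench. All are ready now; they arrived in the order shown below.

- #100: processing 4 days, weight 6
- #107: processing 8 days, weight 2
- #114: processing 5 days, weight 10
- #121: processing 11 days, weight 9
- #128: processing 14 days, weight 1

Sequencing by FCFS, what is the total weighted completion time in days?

FIFO (arrival order): #100 #107 #114 #121 #128.
#100: finishes 4, weight 6, w·C = 24
#107: finishes 12, weight 2, w·C = 24
#114: finishes 17, weight 10, w·C = 170
#121: finishes 28, weight 9, w·C = 252
#128: finishes 42, weight 1, w·C = 42
Sum = 24+24+170+252+42 = 512.

512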